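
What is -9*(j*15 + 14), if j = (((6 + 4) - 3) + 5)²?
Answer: -19566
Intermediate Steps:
j = 144 (j = ((10 - 3) + 5)² = (7 + 5)² = 12² = 144)
-9*(j*15 + 14) = -9*(144*15 + 14) = -9*(2160 + 14) = -9*2174 = -19566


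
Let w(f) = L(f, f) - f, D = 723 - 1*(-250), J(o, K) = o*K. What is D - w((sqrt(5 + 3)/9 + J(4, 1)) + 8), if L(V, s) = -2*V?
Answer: 1009 + 2*sqrt(2)/3 ≈ 1009.9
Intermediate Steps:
J(o, K) = K*o
D = 973 (D = 723 + 250 = 973)
w(f) = -3*f (w(f) = -2*f - f = -3*f)
D - w((sqrt(5 + 3)/9 + J(4, 1)) + 8) = 973 - (-3)*((sqrt(5 + 3)/9 + 1*4) + 8) = 973 - (-3)*((sqrt(8)*(1/9) + 4) + 8) = 973 - (-3)*(((2*sqrt(2))*(1/9) + 4) + 8) = 973 - (-3)*((2*sqrt(2)/9 + 4) + 8) = 973 - (-3)*((4 + 2*sqrt(2)/9) + 8) = 973 - (-3)*(12 + 2*sqrt(2)/9) = 973 - (-36 - 2*sqrt(2)/3) = 973 + (36 + 2*sqrt(2)/3) = 1009 + 2*sqrt(2)/3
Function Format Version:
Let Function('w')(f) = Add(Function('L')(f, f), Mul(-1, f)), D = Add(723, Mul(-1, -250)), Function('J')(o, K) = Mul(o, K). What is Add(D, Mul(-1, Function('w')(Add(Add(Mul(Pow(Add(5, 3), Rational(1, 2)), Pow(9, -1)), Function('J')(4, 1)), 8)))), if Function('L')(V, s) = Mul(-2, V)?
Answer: Add(1009, Mul(Rational(2, 3), Pow(2, Rational(1, 2)))) ≈ 1009.9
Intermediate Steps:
Function('J')(o, K) = Mul(K, o)
D = 973 (D = Add(723, 250) = 973)
Function('w')(f) = Mul(-3, f) (Function('w')(f) = Add(Mul(-2, f), Mul(-1, f)) = Mul(-3, f))
Add(D, Mul(-1, Function('w')(Add(Add(Mul(Pow(Add(5, 3), Rational(1, 2)), Pow(9, -1)), Function('J')(4, 1)), 8)))) = Add(973, Mul(-1, Mul(-3, Add(Add(Mul(Pow(Add(5, 3), Rational(1, 2)), Pow(9, -1)), Mul(1, 4)), 8)))) = Add(973, Mul(-1, Mul(-3, Add(Add(Mul(Pow(8, Rational(1, 2)), Rational(1, 9)), 4), 8)))) = Add(973, Mul(-1, Mul(-3, Add(Add(Mul(Mul(2, Pow(2, Rational(1, 2))), Rational(1, 9)), 4), 8)))) = Add(973, Mul(-1, Mul(-3, Add(Add(Mul(Rational(2, 9), Pow(2, Rational(1, 2))), 4), 8)))) = Add(973, Mul(-1, Mul(-3, Add(Add(4, Mul(Rational(2, 9), Pow(2, Rational(1, 2)))), 8)))) = Add(973, Mul(-1, Mul(-3, Add(12, Mul(Rational(2, 9), Pow(2, Rational(1, 2))))))) = Add(973, Mul(-1, Add(-36, Mul(Rational(-2, 3), Pow(2, Rational(1, 2)))))) = Add(973, Add(36, Mul(Rational(2, 3), Pow(2, Rational(1, 2))))) = Add(1009, Mul(Rational(2, 3), Pow(2, Rational(1, 2))))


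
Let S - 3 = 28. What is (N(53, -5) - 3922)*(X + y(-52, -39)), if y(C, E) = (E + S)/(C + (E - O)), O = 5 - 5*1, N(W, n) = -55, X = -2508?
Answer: 907630940/91 ≈ 9.9740e+6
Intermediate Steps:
S = 31 (S = 3 + 28 = 31)
O = 0 (O = 5 - 5 = 0)
y(C, E) = (31 + E)/(C + E) (y(C, E) = (E + 31)/(C + (E - 1*0)) = (31 + E)/(C + (E + 0)) = (31 + E)/(C + E))
(N(53, -5) - 3922)*(X + y(-52, -39)) = (-55 - 3922)*(-2508 + (31 - 39)/(-52 - 39)) = -3977*(-2508 - 8/(-91)) = -3977*(-2508 - 1/91*(-8)) = -3977*(-2508 + 8/91) = -3977*(-228220/91) = 907630940/91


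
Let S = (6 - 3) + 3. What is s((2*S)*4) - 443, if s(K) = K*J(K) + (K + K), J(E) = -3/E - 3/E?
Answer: -353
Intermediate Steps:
S = 6 (S = 3 + 3 = 6)
J(E) = -6/E
s(K) = -6 + 2*K (s(K) = K*(-6/K) + (K + K) = -6 + 2*K)
s((2*S)*4) - 443 = (-6 + 2*((2*6)*4)) - 443 = (-6 + 2*(12*4)) - 443 = (-6 + 2*48) - 443 = (-6 + 96) - 443 = 90 - 443 = -353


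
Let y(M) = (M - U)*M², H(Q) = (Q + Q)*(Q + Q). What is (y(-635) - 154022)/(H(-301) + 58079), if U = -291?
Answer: -138863422/420483 ≈ -330.25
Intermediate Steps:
H(Q) = 4*Q² (H(Q) = (2*Q)*(2*Q) = 4*Q²)
y(M) = M²*(291 + M) (y(M) = (M - 1*(-291))*M² = (M + 291)*M² = (291 + M)*M² = M²*(291 + M))
(y(-635) - 154022)/(H(-301) + 58079) = ((-635)²*(291 - 635) - 154022)/(4*(-301)² + 58079) = (403225*(-344) - 154022)/(4*90601 + 58079) = (-138709400 - 154022)/(362404 + 58079) = -138863422/420483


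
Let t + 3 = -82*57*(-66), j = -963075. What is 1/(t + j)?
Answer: -1/654594 ≈ -1.5277e-6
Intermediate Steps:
t = 308481 (t = -3 - 82*57*(-66) = -3 - 4674*(-66) = -3 + 308484 = 308481)
1/(t + j) = 1/(308481 - 963075) = 1/(-654594) = -1/654594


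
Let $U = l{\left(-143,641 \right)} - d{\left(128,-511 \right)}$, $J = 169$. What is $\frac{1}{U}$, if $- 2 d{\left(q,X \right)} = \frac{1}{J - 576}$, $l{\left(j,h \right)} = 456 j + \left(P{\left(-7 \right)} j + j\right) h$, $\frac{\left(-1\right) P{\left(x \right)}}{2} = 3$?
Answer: $\frac{814}{319989097} \approx 2.5438 \cdot 10^{-6}$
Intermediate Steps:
$P{\left(x \right)} = -6$ ($P{\left(x \right)} = \left(-2\right) 3 = -6$)
$l{\left(j,h \right)} = 456 j - 5 h j$ ($l{\left(j,h \right)} = 456 j + \left(- 6 j + j\right) h = 456 j + - 5 j h = 456 j - 5 h j$)
$d{\left(q,X \right)} = \frac{1}{814}$ ($d{\left(q,X \right)} = - \frac{1}{2 \left(169 - 576\right)} = - \frac{1}{2 \left(-407\right)} = \left(- \frac{1}{2}\right) \left(- \frac{1}{407}\right) = \frac{1}{814}$)
$U = \frac{319989097}{814}$ ($U = - 143 \left(456 - 3205\right) - \frac{1}{814} = \left(-143\right) \left(-2749\right) - \frac{1}{814} = 393107 - \frac{1}{814} = \frac{319989097}{814} \approx 3.9311 \cdot 10^{5}$)
$\frac{1}{U} = \frac{1}{\frac{319989097}{814}} = \frac{814}{319989097}$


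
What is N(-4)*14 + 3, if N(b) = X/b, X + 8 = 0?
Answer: 31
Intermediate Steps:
X = -8 (X = -8 + 0 = -8)
N(b) = -8/b
N(-4)*14 + 3 = -8/(-4)*14 + 3 = -8*(-¼)*14 + 3 = 2*14 + 3 = 28 + 3 = 31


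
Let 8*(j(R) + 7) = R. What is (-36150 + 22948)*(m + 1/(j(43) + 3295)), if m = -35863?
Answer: 12474338144506/26347 ≈ 4.7346e+8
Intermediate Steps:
j(R) = -7 + R/8
(-36150 + 22948)*(m + 1/(j(43) + 3295)) = (-36150 + 22948)*(-35863 + 1/((-7 + (⅛)*43) + 3295)) = -13202*(-35863 + 1/((-7 + 43/8) + 3295)) = -13202*(-35863 + 1/(-13/8 + 3295)) = -13202*(-35863 + 1/(26347/8)) = -13202*(-35863 + 8/26347) = -13202*(-944882453/26347) = 12474338144506/26347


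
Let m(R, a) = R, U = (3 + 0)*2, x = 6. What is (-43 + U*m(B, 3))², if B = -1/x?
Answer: 1936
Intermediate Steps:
U = 6 (U = 3*2 = 6)
B = -⅙ (B = -1/6 = -1*⅙ = -⅙ ≈ -0.16667)
(-43 + U*m(B, 3))² = (-43 + 6*(-⅙))² = (-43 - 1)² = (-44)² = 1936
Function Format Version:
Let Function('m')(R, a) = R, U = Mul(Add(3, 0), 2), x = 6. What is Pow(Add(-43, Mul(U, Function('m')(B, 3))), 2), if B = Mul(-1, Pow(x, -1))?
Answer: 1936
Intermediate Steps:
U = 6 (U = Mul(3, 2) = 6)
B = Rational(-1, 6) (B = Mul(-1, Pow(6, -1)) = Mul(-1, Rational(1, 6)) = Rational(-1, 6) ≈ -0.16667)
Pow(Add(-43, Mul(U, Function('m')(B, 3))), 2) = Pow(Add(-43, Mul(6, Rational(-1, 6))), 2) = Pow(Add(-43, -1), 2) = Pow(-44, 2) = 1936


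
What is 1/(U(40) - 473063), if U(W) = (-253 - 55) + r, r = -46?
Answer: -1/473417 ≈ -2.1123e-6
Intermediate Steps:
U(W) = -354 (U(W) = (-253 - 55) - 46 = -308 - 46 = -354)
1/(U(40) - 473063) = 1/(-354 - 473063) = 1/(-473417) = -1/473417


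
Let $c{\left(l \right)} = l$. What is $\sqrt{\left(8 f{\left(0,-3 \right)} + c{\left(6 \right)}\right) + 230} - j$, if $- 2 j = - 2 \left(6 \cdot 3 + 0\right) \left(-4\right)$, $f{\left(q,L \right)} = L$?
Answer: $72 + 2 \sqrt{53} \approx 86.56$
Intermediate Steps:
$j = -72$ ($j = - \frac{- 2 \left(6 \cdot 3 + 0\right) \left(-4\right)}{2} = - \frac{- 2 \left(18 + 0\right) \left(-4\right)}{2} = - \frac{\left(-2\right) 18 \left(-4\right)}{2} = - \frac{\left(-36\right) \left(-4\right)}{2} = \left(- \frac{1}{2}\right) 144 = -72$)
$\sqrt{\left(8 f{\left(0,-3 \right)} + c{\left(6 \right)}\right) + 230} - j = \sqrt{\left(8 \left(-3\right) + 6\right) + 230} - -72 = \sqrt{\left(-24 + 6\right) + 230} + 72 = \sqrt{-18 + 230} + 72 = \sqrt{212} + 72 = 2 \sqrt{53} + 72 = 72 + 2 \sqrt{53}$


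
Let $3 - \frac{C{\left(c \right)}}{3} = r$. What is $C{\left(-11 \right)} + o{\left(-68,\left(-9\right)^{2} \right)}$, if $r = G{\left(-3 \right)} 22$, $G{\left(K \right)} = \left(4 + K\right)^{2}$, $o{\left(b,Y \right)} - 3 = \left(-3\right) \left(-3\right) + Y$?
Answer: $36$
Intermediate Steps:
$o{\left(b,Y \right)} = 12 + Y$ ($o{\left(b,Y \right)} = 3 + \left(\left(-3\right) \left(-3\right) + Y\right) = 3 + \left(9 + Y\right) = 12 + Y$)
$r = 22$ ($r = \left(4 - 3\right)^{2} \cdot 22 = 1^{2} \cdot 22 = 1 \cdot 22 = 22$)
$C{\left(c \right)} = -57$ ($C{\left(c \right)} = 9 - 66 = -57$)
$C{\left(-11 \right)} + o{\left(-68,\left(-9\right)^{2} \right)} = -57 + \left(12 + \left(-9\right)^{2}\right) = -57 + \left(12 + 81\right) = -57 + 93 = 36$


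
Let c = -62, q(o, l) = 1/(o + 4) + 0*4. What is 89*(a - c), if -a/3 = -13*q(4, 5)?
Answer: 47615/8 ≈ 5951.9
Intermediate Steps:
q(o, l) = 1/(4 + o) (q(o, l) = 1/(4 + o) + 0 = 1/(4 + o))
a = 39/8 (a = -(-39)/(4 + 4) = -(-39)/8 = -3*(-13/8) = 39/8 ≈ 4.8750)
89*(a - c) = 89*(39/8 - 1*(-62)) = 89*(39/8 + 62) = 89*(535/8) = 47615/8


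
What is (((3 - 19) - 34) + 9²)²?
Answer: 961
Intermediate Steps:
(((3 - 19) - 34) + 9²)² = ((-16 - 34) + 81)² = (-50 + 81)² = 31² = 961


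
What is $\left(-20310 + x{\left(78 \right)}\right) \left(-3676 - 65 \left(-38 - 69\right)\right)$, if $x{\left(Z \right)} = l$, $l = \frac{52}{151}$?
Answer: $- \frac{10055899482}{151} \approx -6.6595 \cdot 10^{7}$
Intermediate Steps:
$l = \frac{52}{151}$ ($l = 52 \cdot \frac{1}{151} = \frac{52}{151} \approx 0.34437$)
$x{\left(Z \right)} = \frac{52}{151}$
$\left(-20310 + x{\left(78 \right)}\right) \left(-3676 - 65 \left(-38 - 69\right)\right) = \left(-20310 + \frac{52}{151}\right) \left(-3676 - 65 \left(-38 - 69\right)\right) = - \frac{3066758 \left(-3676 - -6955\right)}{151} = - \frac{3066758 \left(-3676 + 6955\right)}{151} = \left(- \frac{3066758}{151}\right) 3279 = - \frac{10055899482}{151}$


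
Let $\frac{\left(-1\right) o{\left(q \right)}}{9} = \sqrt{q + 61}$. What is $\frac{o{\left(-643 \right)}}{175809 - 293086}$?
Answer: $\frac{9 i \sqrt{582}}{117277} \approx 0.0018514 i$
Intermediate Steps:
$o{\left(q \right)} = - 9 \sqrt{61 + q}$ ($o{\left(q \right)} = - 9 \sqrt{q + 61} = - 9 \sqrt{61 + q}$)
$\frac{o{\left(-643 \right)}}{175809 - 293086} = \frac{\left(-9\right) \sqrt{61 - 643}}{175809 - 293086} = \frac{\left(-9\right) \sqrt{-582}}{-117277} = - 9 i \sqrt{582} \left(- \frac{1}{117277}\right) = \frac{9 i \sqrt{582}}{117277}$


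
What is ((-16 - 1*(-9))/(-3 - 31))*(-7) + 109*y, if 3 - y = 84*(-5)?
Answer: 1567589/34 ≈ 46106.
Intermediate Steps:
y = 423 (y = 3 - 84*(-5) = 3 - 1*(-420) = 3 + 420 = 423)
((-16 - 1*(-9))/(-3 - 31))*(-7) + 109*y = ((-16 - 1*(-9))/(-3 - 31))*(-7) + 109*423 = ((-16 + 9)/(-34))*(-7) + 46107 = -7*(-1/34)*(-7) + 46107 = (7/34)*(-7) + 46107 = -49/34 + 46107 = 1567589/34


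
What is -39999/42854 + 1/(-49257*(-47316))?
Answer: -46611718896467/49938713530524 ≈ -0.93338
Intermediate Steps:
-39999/42854 + 1/(-49257*(-47316)) = -39999*1/42854 - 1/49257*(-1/47316) = -39999/42854 + 1/2330644212 = -46611718896467/49938713530524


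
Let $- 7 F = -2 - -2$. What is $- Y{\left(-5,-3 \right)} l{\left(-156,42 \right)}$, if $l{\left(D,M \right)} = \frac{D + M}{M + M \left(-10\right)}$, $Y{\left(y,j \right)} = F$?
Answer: $0$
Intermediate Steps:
$F = 0$ ($F = - \frac{-2 - -2}{7} = - \frac{-2 + 2}{7} = \left(- \frac{1}{7}\right) 0 = 0$)
$Y{\left(y,j \right)} = 0$
$l{\left(D,M \right)} = - \frac{D + M}{9 M}$ ($l{\left(D,M \right)} = \frac{D + M}{M - 10 M} = \frac{D + M}{\left(-9\right) M} = \left(D + M\right) \left(- \frac{1}{9 M}\right) = - \frac{D + M}{9 M}$)
$- Y{\left(-5,-3 \right)} l{\left(-156,42 \right)} = - 0 \frac{\left(-1\right) \left(-156\right) - 42}{9 \cdot 42} = - 0 \cdot \frac{1}{9} \cdot \frac{1}{42} \left(156 - 42\right) = - 0 \cdot \frac{1}{9} \cdot \frac{1}{42} \cdot 114 = - \frac{0 \cdot 19}{63} = \left(-1\right) 0 = 0$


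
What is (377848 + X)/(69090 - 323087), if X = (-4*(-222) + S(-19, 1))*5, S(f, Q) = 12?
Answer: -382348/253997 ≈ -1.5053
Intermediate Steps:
X = 4500 (X = (-4*(-222) + 12)*5 = (888 + 12)*5 = 900*5 = 4500)
(377848 + X)/(69090 - 323087) = (377848 + 4500)/(69090 - 323087) = 382348/(-253997) = 382348*(-1/253997) = -382348/253997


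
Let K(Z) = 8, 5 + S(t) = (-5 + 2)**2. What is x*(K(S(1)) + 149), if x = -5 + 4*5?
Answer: 2355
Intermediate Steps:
S(t) = 4 (S(t) = -5 + (-5 + 2)**2 = -5 + (-3)**2 = -5 + 9 = 4)
x = 15 (x = -5 + 20 = 15)
x*(K(S(1)) + 149) = 15*(8 + 149) = 15*157 = 2355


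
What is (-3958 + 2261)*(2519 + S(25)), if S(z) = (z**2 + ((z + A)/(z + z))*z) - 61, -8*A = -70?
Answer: -42083903/8 ≈ -5.2605e+6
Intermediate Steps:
A = 35/4 (A = -1/8*(-70) = 35/4 ≈ 8.7500)
S(z) = -453/8 + z**2 + z/2 (S(z) = (z**2 + ((z + 35/4)/(z + z))*z) - 61 = (z**2 + ((35/4 + z)/((2*z)))*z) - 61 = (z**2 + ((35/4 + z)*(1/(2*z)))*z) - 61 = (z**2 + ((35/4 + z)/(2*z))*z) - 61 = (z**2 + (35/8 + z/2)) - 61 = (35/8 + z**2 + z/2) - 61 = -453/8 + z**2 + z/2)
(-3958 + 2261)*(2519 + S(25)) = (-3958 + 2261)*(2519 + (-453/8 + 25**2 + (1/2)*25)) = -1697*(2519 + (-453/8 + 625 + 25/2)) = -1697*(2519 + 4647/8) = -1697*24799/8 = -42083903/8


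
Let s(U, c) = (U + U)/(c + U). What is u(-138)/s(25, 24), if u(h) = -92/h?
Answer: 49/75 ≈ 0.65333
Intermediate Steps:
s(U, c) = 2*U/(U + c) (s(U, c) = (2*U)/(U + c) = 2*U/(U + c))
u(-138)/s(25, 24) = (-92/(-138))/((2*25/(25 + 24))) = (-92*(-1/138))/((2*25/49)) = 2/(3*((2*25*(1/49)))) = 2/(3*(50/49)) = (⅔)*(49/50) = 49/75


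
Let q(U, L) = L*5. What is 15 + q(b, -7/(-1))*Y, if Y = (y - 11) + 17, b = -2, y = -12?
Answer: -195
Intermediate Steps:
q(U, L) = 5*L
Y = -6 (Y = (-12 - 11) + 17 = -23 + 17 = -6)
15 + q(b, -7/(-1))*Y = 15 + (5*(-7/(-1)))*(-6) = 15 + (5*(-7*(-1)))*(-6) = 15 + (5*7)*(-6) = 15 + 35*(-6) = 15 - 210 = -195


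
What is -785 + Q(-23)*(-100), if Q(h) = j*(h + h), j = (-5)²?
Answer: 114215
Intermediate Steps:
j = 25
Q(h) = 50*h (Q(h) = 25*(h + h) = 25*(2*h) = 50*h)
-785 + Q(-23)*(-100) = -785 + (50*(-23))*(-100) = -785 - 1150*(-100) = -785 + 115000 = 114215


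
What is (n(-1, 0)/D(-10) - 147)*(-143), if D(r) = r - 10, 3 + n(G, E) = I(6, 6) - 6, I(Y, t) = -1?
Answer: 41899/2 ≈ 20950.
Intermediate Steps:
n(G, E) = -10 (n(G, E) = -3 + (-1 - 6) = -3 - 7 = -10)
D(r) = -10 + r
(n(-1, 0)/D(-10) - 147)*(-143) = (-10/(-10 - 10) - 147)*(-143) = (-10/(-20) - 147)*(-143) = (-10*(-1/20) - 147)*(-143) = (1/2 - 147)*(-143) = -293/2*(-143) = 41899/2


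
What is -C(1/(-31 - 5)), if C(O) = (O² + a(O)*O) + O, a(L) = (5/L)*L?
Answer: 215/1296 ≈ 0.16589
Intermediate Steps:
a(L) = 5
C(O) = O² + 6*O (C(O) = (O² + 5*O) + O = O² + 6*O)
-C(1/(-31 - 5)) = -(6 + 1/(-31 - 5))/(-31 - 5) = -(6 + 1/(-36))/(-36) = -(-1)*(6 - 1/36)/36 = -(-1)*215/(36*36) = -1*(-215/1296) = 215/1296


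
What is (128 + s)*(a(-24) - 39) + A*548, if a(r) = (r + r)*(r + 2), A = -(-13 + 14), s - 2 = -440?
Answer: -315818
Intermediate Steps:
s = -438 (s = 2 - 440 = -438)
A = -1 (A = -1*1 = -1)
a(r) = 2*r*(2 + r) (a(r) = (2*r)*(2 + r) = 2*r*(2 + r))
(128 + s)*(a(-24) - 39) + A*548 = (128 - 438)*(2*(-24)*(2 - 24) - 39) - 1*548 = -310*(2*(-24)*(-22) - 39) - 548 = -310*(1056 - 39) - 548 = -310*1017 - 548 = -315270 - 548 = -315818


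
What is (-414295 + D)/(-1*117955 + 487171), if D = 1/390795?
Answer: -40476103631/36071941680 ≈ -1.1221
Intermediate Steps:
D = 1/390795 ≈ 2.5589e-6
(-414295 + D)/(-1*117955 + 487171) = (-414295 + 1/390795)/(-1*117955 + 487171) = -161904414524/(390795*(-117955 + 487171)) = -161904414524/390795/369216 = -161904414524/390795*1/369216 = -40476103631/36071941680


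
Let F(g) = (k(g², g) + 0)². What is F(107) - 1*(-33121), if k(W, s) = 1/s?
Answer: 379202330/11449 ≈ 33121.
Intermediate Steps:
k(W, s) = 1/s
F(g) = g⁻² (F(g) = (1/g + 0)² = (1/g)² = g⁻²)
F(107) - 1*(-33121) = 107⁻² - 1*(-33121) = 1/11449 + 33121 = 379202330/11449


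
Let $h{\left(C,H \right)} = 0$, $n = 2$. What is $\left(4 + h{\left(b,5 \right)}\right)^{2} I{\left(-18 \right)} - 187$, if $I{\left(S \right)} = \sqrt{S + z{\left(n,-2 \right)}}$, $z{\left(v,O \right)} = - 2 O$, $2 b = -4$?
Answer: $-187 + 16 i \sqrt{14} \approx -187.0 + 59.867 i$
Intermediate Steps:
$b = -2$ ($b = \frac{1}{2} \left(-4\right) = -2$)
$I{\left(S \right)} = \sqrt{4 + S}$ ($I{\left(S \right)} = \sqrt{S - -4} = \sqrt{S + 4} = \sqrt{4 + S}$)
$\left(4 + h{\left(b,5 \right)}\right)^{2} I{\left(-18 \right)} - 187 = \left(4 + 0\right)^{2} \sqrt{4 - 18} - 187 = 4^{2} \sqrt{-14} - 187 = 16 i \sqrt{14} - 187 = -187 + 16 i \sqrt{14}$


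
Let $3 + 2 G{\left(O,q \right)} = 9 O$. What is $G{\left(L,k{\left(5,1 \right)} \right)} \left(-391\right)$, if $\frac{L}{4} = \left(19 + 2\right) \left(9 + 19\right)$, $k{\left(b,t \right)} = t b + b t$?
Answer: $- \frac{8275515}{2} \approx -4.1378 \cdot 10^{6}$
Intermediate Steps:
$k{\left(b,t \right)} = 2 b t$ ($k{\left(b,t \right)} = b t + b t = 2 b t$)
$L = 2352$ ($L = 4 \left(19 + 2\right) \left(9 + 19\right) = 4 \cdot 21 \cdot 28 = 4 \cdot 588 = 2352$)
$G{\left(O,q \right)} = - \frac{3}{2} + \frac{9 O}{2}$
$G{\left(L,k{\left(5,1 \right)} \right)} \left(-391\right) = \left(- \frac{3}{2} + \frac{9}{2} \cdot 2352\right) \left(-391\right) = \left(- \frac{3}{2} + 10584\right) \left(-391\right) = \frac{21165}{2} \left(-391\right) = - \frac{8275515}{2}$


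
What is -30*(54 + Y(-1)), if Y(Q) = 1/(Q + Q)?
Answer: -1605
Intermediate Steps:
Y(Q) = 1/(2*Q)
-30*(54 + Y(-1)) = -30*(54 + (½)/(-1)) = -30*(54 + (½)*(-1)) = -30*(54 - ½) = -30*107/2 = -1605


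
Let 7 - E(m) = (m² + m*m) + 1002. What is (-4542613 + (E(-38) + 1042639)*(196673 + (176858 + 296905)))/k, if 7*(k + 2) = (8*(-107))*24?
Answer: -4874904125021/20558 ≈ -2.3713e+8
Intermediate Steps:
E(m) = -995 - 2*m² (E(m) = 7 - ((m² + m*m) + 1002) = 7 - ((m² + m²) + 1002) = 7 - (2*m² + 1002) = 7 - (1002 + 2*m²) = 7 + (-1002 - 2*m²) = -995 - 2*m²)
k = -20558/7 (k = -2 + ((8*(-107))*24)/7 = -2 + (-856*24)/7 = -2 + (⅐)*(-20544) = -2 - 20544/7 = -20558/7 ≈ -2936.9)
(-4542613 + (E(-38) + 1042639)*(196673 + (176858 + 296905)))/k = (-4542613 + ((-995 - 2*(-38)²) + 1042639)*(196673 + (176858 + 296905)))/(-20558/7) = (-4542613 + ((-995 - 2*1444) + 1042639)*(196673 + 473763))*(-7/20558) = (-4542613 + ((-995 - 2888) + 1042639)*670436)*(-7/20558) = (-4542613 + (-3883 + 1042639)*670436)*(-7/20558) = (-4542613 + 1038756*670436)*(-7/20558) = (-4542613 + 696419417616)*(-7/20558) = 696414875003*(-7/20558) = -4874904125021/20558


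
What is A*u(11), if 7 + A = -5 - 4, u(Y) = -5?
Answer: 80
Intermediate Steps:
A = -16 (A = -7 + (-5 - 4) = -7 - 9 = -16)
A*u(11) = -16*(-5) = 80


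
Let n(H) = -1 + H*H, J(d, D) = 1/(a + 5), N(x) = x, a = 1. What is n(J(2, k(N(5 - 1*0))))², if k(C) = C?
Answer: 1225/1296 ≈ 0.94522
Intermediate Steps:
J(d, D) = ⅙ (J(d, D) = 1/(1 + 5) = 1/6 = ⅙)
n(H) = -1 + H²
n(J(2, k(N(5 - 1*0))))² = (-1 + (⅙)²)² = (-1 + 1/36)² = (-35/36)² = 1225/1296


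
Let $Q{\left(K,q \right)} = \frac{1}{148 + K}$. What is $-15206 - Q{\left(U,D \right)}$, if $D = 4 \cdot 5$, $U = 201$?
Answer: $- \frac{5306895}{349} \approx -15206.0$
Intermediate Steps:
$D = 20$
$-15206 - Q{\left(U,D \right)} = -15206 - \frac{1}{148 + 201} = -15206 - \frac{1}{349} = - \frac{5306895}{349}$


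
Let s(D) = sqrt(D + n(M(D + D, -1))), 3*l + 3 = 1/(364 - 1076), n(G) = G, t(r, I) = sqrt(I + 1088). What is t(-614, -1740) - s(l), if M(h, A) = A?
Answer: I*(-sqrt(2281782) + 2136*sqrt(163))/1068 ≈ 24.12*I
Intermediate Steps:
t(r, I) = sqrt(1088 + I)
l = -2137/2136 (l = -1 + 1/(3*(364 - 1076)) = -1 + (1/3)/(-712) = -1 + (1/3)*(-1/712) = -1 - 1/2136 = -2137/2136 ≈ -1.0005)
s(D) = sqrt(-1 + D) (s(D) = sqrt(D - 1) = sqrt(-1 + D))
t(-614, -1740) - s(l) = sqrt(1088 - 1740) - sqrt(-1 - 2137/2136) = sqrt(-652) - sqrt(-4273/2136) = 2*I*sqrt(163) - I*sqrt(2281782)/1068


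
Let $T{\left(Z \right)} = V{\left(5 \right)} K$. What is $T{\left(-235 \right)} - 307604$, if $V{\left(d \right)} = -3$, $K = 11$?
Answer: $-307637$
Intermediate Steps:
$T{\left(Z \right)} = -33$ ($T{\left(Z \right)} = \left(-3\right) 11 = -33$)
$T{\left(-235 \right)} - 307604 = -33 - 307604 = -307637$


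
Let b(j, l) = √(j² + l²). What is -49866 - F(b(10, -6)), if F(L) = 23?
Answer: -49889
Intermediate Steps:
-49866 - F(b(10, -6)) = -49866 - 1*23 = -49866 - 23 = -49889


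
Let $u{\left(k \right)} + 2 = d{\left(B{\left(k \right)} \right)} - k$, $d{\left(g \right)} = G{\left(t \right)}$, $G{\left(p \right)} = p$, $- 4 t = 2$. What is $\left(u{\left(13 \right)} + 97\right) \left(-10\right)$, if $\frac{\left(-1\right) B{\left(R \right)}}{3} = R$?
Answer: $-815$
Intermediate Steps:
$t = - \frac{1}{2}$ ($t = \left(- \frac{1}{4}\right) 2 = - \frac{1}{2} \approx -0.5$)
$B{\left(R \right)} = - 3 R$
$d{\left(g \right)} = - \frac{1}{2}$
$u{\left(k \right)} = - \frac{5}{2} - k$ ($u{\left(k \right)} = -2 - \left(\frac{1}{2} + k\right) = - \frac{5}{2} - k$)
$\left(u{\left(13 \right)} + 97\right) \left(-10\right) = \left(\left(- \frac{5}{2} - 13\right) + 97\right) \left(-10\right) = \left(- \frac{31}{2} + 97\right) \left(-10\right) = \frac{163}{2} \left(-10\right) = -815$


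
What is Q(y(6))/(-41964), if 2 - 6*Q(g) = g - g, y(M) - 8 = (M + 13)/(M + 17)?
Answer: -1/125892 ≈ -7.9433e-6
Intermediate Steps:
y(M) = 8 + (13 + M)/(17 + M) (y(M) = 8 + (M + 13)/(M + 17) = 8 + (13 + M)/(17 + M))
Q(g) = ⅓ (Q(g) = ⅓ - (g - g)/6 = ⅓ - ⅙*0 = ⅓ + 0 = ⅓)
Q(y(6))/(-41964) = (⅓)/(-41964) = (⅓)*(-1/41964) = -1/125892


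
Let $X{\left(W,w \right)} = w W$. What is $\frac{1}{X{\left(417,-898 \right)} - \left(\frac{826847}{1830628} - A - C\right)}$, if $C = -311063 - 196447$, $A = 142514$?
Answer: $- \frac{1830628}{1353680668983} \approx -1.3523 \cdot 10^{-6}$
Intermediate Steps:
$C = -507510$
$X{\left(W,w \right)} = W w$
$\frac{1}{X{\left(417,-898 \right)} - \left(\frac{826847}{1830628} - A - C\right)} = \frac{1}{417 \left(-898\right) + \left(\left(-507510 + 142514\right) - \frac{826847}{1830628}\right)} = \frac{1}{-374466 - \frac{668172724335}{1830628}} = \frac{1}{- \frac{1353680668983}{1830628}} = - \frac{1830628}{1353680668983}$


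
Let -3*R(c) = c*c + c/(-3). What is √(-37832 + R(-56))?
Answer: 16*I*√1367/3 ≈ 197.19*I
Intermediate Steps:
R(c) = -c²/3 + c/9 (R(c) = -(c*c + c/(-3))/3 = -(c² + c*(-⅓))/3 = -(c² - c/3)/3 = -c²/3 + c/9)
√(-37832 + R(-56)) = √(-37832 + (⅑)*(-56)*(1 - 3*(-56))) = √(-37832 + (⅑)*(-56)*(1 + 168)) = √(-37832 + (⅑)*(-56)*169) = √(-37832 - 9464/9) = √(-349952/9) = 16*I*√1367/3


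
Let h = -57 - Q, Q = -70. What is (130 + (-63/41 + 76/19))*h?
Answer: 70603/41 ≈ 1722.0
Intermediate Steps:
h = 13 (h = -57 - 1*(-70) = -57 + 70 = 13)
(130 + (-63/41 + 76/19))*h = (130 + (-63/41 + 76/19))*13 = (130 + (-63*1/41 + 76*(1/19)))*13 = (130 + (-63/41 + 4))*13 = (130 + 101/41)*13 = (5431/41)*13 = 70603/41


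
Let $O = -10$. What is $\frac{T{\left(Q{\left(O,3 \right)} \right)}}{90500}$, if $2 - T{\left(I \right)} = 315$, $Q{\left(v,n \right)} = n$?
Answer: $- \frac{313}{90500} \approx -0.0034586$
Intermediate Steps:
$T{\left(I \right)} = -313$ ($T{\left(I \right)} = 2 - 315 = -313$)
$\frac{T{\left(Q{\left(O,3 \right)} \right)}}{90500} = - \frac{313}{90500}$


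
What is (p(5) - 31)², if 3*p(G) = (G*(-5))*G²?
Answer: 515524/9 ≈ 57280.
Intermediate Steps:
p(G) = -5*G³/3 (p(G) = ((G*(-5))*G²)/3 = ((-5*G)*G²)/3 = (-5*G³)/3 = -5*G³/3)
(p(5) - 31)² = (-5/3*5³ - 31)² = (-5/3*125 - 31)² = (-625/3 - 31)² = (-718/3)² = 515524/9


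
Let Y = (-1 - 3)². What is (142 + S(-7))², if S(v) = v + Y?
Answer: 22801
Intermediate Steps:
Y = 16 (Y = (-4)² = 16)
S(v) = 16 + v (S(v) = v + 16 = 16 + v)
(142 + S(-7))² = (142 + (16 - 7))² = (142 + 9)² = 151² = 22801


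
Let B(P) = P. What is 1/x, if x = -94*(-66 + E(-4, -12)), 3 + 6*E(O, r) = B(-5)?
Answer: 3/18988 ≈ 0.00015799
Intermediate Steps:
E(O, r) = -4/3 (E(O, r) = -½ + (⅙)*(-5) = -½ - ⅚ = -4/3)
x = 18988/3 (x = -94*(-66 - 4/3) = -94*(-202/3) = 18988/3 ≈ 6329.3)
1/x = 1/(18988/3) = 3/18988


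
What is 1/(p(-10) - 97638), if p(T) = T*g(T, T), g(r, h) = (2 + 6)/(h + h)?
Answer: -1/97634 ≈ -1.0242e-5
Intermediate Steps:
g(r, h) = 4/h (g(r, h) = 8/((2*h)) = 8*(1/(2*h)) = 4/h)
p(T) = 4 (p(T) = T*(4/T) = 4)
1/(p(-10) - 97638) = 1/(4 - 97638) = 1/(-97634) = -1/97634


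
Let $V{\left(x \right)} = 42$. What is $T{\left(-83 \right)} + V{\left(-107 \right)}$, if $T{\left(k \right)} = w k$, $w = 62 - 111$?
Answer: $4109$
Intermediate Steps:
$w = -49$ ($w = 62 - 111 = -49$)
$T{\left(k \right)} = - 49 k$
$T{\left(-83 \right)} + V{\left(-107 \right)} = \left(-49\right) \left(-83\right) + 42 = 4067 + 42 = 4109$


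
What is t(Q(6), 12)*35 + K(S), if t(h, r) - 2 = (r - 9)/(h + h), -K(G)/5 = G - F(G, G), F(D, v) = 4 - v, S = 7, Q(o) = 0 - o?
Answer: 45/4 ≈ 11.250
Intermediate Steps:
Q(o) = -o
K(G) = 20 - 10*G (K(G) = -5*(G - (4 - G)) = -5*(G + (-4 + G)) = -5*(-4 + 2*G) = 20 - 10*G)
t(h, r) = 2 + (-9 + r)/(2*h) (t(h, r) = 2 + (r - 9)/(h + h) = 2 + (-9 + r)/((2*h)) = 2 + (-9 + r)*(1/(2*h)) = 2 + (-9 + r)/(2*h))
t(Q(6), 12)*35 + K(S) = ((-9 + 12 + 4*(-1*6))/(2*((-1*6))))*35 + (20 - 10*7) = ((½)*(-9 + 12 + 4*(-6))/(-6))*35 + (20 - 70) = ((½)*(-⅙)*(-9 + 12 - 24))*35 - 50 = ((½)*(-⅙)*(-21))*35 - 50 = (7/4)*35 - 50 = 245/4 - 50 = 45/4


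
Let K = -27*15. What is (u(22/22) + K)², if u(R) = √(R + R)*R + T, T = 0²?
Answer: (405 - √2)² ≈ 1.6288e+5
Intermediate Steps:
T = 0
K = -405
u(R) = √2*R^(3/2) (u(R) = √(R + R)*R + 0 = √(2*R)*R + 0 = (√2*√R)*R + 0 = √2*R^(3/2) + 0 = √2*R^(3/2))
(u(22/22) + K)² = (√2*(22/22)^(3/2) - 405)² = (√2*(22*(1/22))^(3/2) - 405)² = (√2*1^(3/2) - 405)² = (√2*1 - 405)² = (√2 - 405)² = (-405 + √2)²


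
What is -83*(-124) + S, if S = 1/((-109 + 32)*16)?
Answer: 12679743/1232 ≈ 10292.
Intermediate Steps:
S = -1/1232 (S = (1/16)/(-77) = -1/77*1/16 = -1/1232 ≈ -0.00081169)
-83*(-124) + S = -83*(-124) - 1/1232 = 10292 - 1/1232 = 12679743/1232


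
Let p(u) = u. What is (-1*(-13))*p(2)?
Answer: 26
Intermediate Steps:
(-1*(-13))*p(2) = -1*(-13)*2 = 13*2 = 26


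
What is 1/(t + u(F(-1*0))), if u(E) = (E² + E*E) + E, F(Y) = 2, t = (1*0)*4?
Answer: ⅒ ≈ 0.10000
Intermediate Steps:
t = 0 (t = 0*4 = 0)
u(E) = E + 2*E² (u(E) = (E² + E²) + E = 2*E² + E = E + 2*E²)
1/(t + u(F(-1*0))) = 1/(0 + 2*(1 + 2*2)) = 1/(0 + 2*(1 + 4)) = 1/(0 + 2*5) = 1/(0 + 10) = 1/10 = ⅒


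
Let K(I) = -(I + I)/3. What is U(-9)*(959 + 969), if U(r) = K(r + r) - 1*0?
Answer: 23136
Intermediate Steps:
K(I) = -2*I/3
U(r) = -4*r/3 (U(r) = -2*(r + r)/3 - 1*0 = -4*r/3 + 0 = -4*r/3)
U(-9)*(959 + 969) = (-4/3*(-9))*(959 + 969) = 12*1928 = 23136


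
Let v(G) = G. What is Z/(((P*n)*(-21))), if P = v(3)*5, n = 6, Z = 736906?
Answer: -368453/945 ≈ -389.90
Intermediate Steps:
P = 15 (P = 3*5 = 15)
Z/(((P*n)*(-21))) = 736906/(((15*6)*(-21))) = 736906/((90*(-21))) = 736906/(-1890) = 736906*(-1/1890) = -368453/945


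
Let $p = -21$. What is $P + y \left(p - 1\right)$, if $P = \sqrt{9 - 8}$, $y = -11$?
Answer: $243$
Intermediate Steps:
$P = 1$ ($P = \sqrt{1} = 1$)
$P + y \left(p - 1\right) = 1 - 11 \left(-21 - 1\right) = 1 - -242 = 1 + 242 = 243$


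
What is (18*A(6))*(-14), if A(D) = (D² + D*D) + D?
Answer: -19656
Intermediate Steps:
A(D) = D + 2*D² (A(D) = (D² + D²) + D = 2*D² + D = D + 2*D²)
(18*A(6))*(-14) = (18*(6*(1 + 2*6)))*(-14) = (18*(6*(1 + 12)))*(-14) = (18*(6*13))*(-14) = (18*78)*(-14) = 1404*(-14) = -19656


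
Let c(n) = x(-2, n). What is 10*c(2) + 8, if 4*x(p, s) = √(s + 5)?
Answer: 8 + 5*√7/2 ≈ 14.614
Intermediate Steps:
x(p, s) = √(5 + s)/4 (x(p, s) = √(s + 5)/4 = √(5 + s)/4)
c(n) = √(5 + n)/4
10*c(2) + 8 = 10*(√(5 + 2)/4) + 8 = 10*(√7/4) + 8 = 5*√7/2 + 8 = 8 + 5*√7/2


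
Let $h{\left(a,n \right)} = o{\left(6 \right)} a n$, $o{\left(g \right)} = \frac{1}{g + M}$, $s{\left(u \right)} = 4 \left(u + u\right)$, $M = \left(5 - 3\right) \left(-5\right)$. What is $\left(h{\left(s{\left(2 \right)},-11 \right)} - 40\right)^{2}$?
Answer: $16$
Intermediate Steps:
$M = -10$ ($M = 2 \left(-5\right) = -10$)
$s{\left(u \right)} = 8 u$ ($s{\left(u \right)} = 4 \cdot 2 u = 8 u$)
$o{\left(g \right)} = \frac{1}{-10 + g}$ ($o{\left(g \right)} = \frac{1}{g - 10} = \frac{1}{-10 + g}$)
$h{\left(a,n \right)} = - \frac{a n}{4}$ ($h{\left(a,n \right)} = \frac{a}{-10 + 6} n = \frac{a}{-4} n = - \frac{a}{4} n = - \frac{a n}{4}$)
$\left(h{\left(s{\left(2 \right)},-11 \right)} - 40\right)^{2} = \left(\left(- \frac{1}{4}\right) 8 \cdot 2 \left(-11\right) - 40\right)^{2} = \left(\left(- \frac{1}{4}\right) 16 \left(-11\right) - 40\right)^{2} = \left(44 - 40\right)^{2} = 4^{2} = 16$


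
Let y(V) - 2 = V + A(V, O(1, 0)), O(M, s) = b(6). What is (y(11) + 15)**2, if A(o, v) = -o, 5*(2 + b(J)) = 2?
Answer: 289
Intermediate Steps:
b(J) = -8/5 (b(J) = -2 + (1/5)*2 = -2 + 2/5 = -8/5)
O(M, s) = -8/5
y(V) = 2 (y(V) = 2 + (V - V) = 2 + 0 = 2)
(y(11) + 15)**2 = (2 + 15)**2 = 17**2 = 289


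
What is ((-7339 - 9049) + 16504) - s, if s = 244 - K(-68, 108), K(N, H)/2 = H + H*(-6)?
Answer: -1208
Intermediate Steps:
K(N, H) = -10*H (K(N, H) = 2*(H + H*(-6)) = 2*(H - 6*H) = 2*(-5*H) = -10*H)
s = 1324 (s = 244 - (-10)*108 = 244 - 1*(-1080) = 244 + 1080 = 1324)
((-7339 - 9049) + 16504) - s = ((-7339 - 9049) + 16504) - 1*1324 = (-16388 + 16504) - 1324 = 116 - 1324 = -1208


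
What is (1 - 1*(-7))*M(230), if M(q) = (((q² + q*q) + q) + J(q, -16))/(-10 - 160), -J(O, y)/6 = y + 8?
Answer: -424312/85 ≈ -4991.9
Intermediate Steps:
J(O, y) = -48 - 6*y (J(O, y) = -6*(y + 8) = -6*(8 + y) = -48 - 6*y)
M(q) = -24/85 - q²/85 - q/170 (M(q) = (((q² + q*q) + q) + (-48 - 6*(-16)))/(-10 - 160) = (((q² + q²) + q) + (-48 + 96))/(-170) = ((2*q² + q) + 48)*(-1/170) = ((q + 2*q²) + 48)*(-1/170) = (48 + q + 2*q²)*(-1/170) = -24/85 - q²/85 - q/170)
(1 - 1*(-7))*M(230) = (1 - 1*(-7))*(-24/85 - 1/85*230² - 1/170*230) = (1 + 7)*(-24/85 - 1/85*52900 - 23/17) = 8*(-24/85 - 10580/17 - 23/17) = 8*(-53039/85) = -424312/85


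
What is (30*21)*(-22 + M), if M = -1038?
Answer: -667800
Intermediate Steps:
(30*21)*(-22 + M) = (30*21)*(-22 - 1038) = 630*(-1060) = -667800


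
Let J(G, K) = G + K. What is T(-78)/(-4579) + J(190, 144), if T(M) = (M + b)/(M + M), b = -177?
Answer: 79527987/238108 ≈ 334.00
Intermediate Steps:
T(M) = (-177 + M)/(2*M) (T(M) = (M - 177)/(M + M) = (-177 + M)/((2*M)) = (-177 + M)*(1/(2*M)) = (-177 + M)/(2*M))
T(-78)/(-4579) + J(190, 144) = ((½)*(-177 - 78)/(-78))/(-4579) + (190 + 144) = ((½)*(-1/78)*(-255))*(-1/4579) + 334 = (85/52)*(-1/4579) + 334 = -85/238108 + 334 = 79527987/238108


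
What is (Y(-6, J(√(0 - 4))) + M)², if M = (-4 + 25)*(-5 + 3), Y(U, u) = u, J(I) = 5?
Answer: 1369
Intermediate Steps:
M = -42 (M = 21*(-2) = -42)
(Y(-6, J(√(0 - 4))) + M)² = (5 - 42)² = (-37)² = 1369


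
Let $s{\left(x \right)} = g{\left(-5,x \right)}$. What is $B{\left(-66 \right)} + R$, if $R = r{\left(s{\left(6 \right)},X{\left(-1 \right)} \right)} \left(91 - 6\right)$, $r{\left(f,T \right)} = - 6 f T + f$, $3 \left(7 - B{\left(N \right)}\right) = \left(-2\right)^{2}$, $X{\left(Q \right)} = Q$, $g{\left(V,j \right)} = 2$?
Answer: $\frac{3587}{3} \approx 1195.7$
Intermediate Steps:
$s{\left(x \right)} = 2$
$B{\left(N \right)} = \frac{17}{3}$ ($B{\left(N \right)} = 7 - \frac{\left(-2\right)^{2}}{3} = 7 - \frac{4}{3} = \frac{17}{3}$)
$r{\left(f,T \right)} = f - 6 T f$ ($r{\left(f,T \right)} = - 6 T f + f = f - 6 T f$)
$R = 1190$ ($R = 2 \left(1 - -6\right) \left(91 - 6\right) = 2 \left(1 + 6\right) 85 = 2 \cdot 7 \cdot 85 = 14 \cdot 85 = 1190$)
$B{\left(-66 \right)} + R = \frac{17}{3} + 1190 = \frac{3587}{3}$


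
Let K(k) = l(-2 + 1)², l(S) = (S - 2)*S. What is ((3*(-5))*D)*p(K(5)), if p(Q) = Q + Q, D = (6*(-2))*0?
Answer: 0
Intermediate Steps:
l(S) = S*(-2 + S) (l(S) = (-2 + S)*S = S*(-2 + S))
D = 0 (D = -12*0 = 0)
K(k) = 9 (K(k) = ((-2 + 1)*(-2 + (-2 + 1)))² = (-(-2 - 1))² = (-1*(-3))² = 3² = 9)
p(Q) = 2*Q
((3*(-5))*D)*p(K(5)) = ((3*(-5))*0)*(2*9) = -15*0*18 = 0*18 = 0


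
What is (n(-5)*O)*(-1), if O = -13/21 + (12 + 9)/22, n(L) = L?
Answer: 775/462 ≈ 1.6775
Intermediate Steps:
O = 155/462 (O = -13*1/21 + 21*(1/22) = -13/21 + 21/22 = 155/462 ≈ 0.33550)
(n(-5)*O)*(-1) = -5*155/462*(-1) = -775/462*(-1) = 775/462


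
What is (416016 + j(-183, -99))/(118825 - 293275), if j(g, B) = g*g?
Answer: -29967/11630 ≈ -2.5767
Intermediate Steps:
j(g, B) = g²
(416016 + j(-183, -99))/(118825 - 293275) = (416016 + (-183)²)/(118825 - 293275) = (416016 + 33489)/(-174450) = 449505*(-1/174450) = -29967/11630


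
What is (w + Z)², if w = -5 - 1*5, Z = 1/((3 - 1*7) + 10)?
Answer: 3481/36 ≈ 96.694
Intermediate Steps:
Z = ⅙ (Z = 1/((3 - 7) + 10) = 1/(-4 + 10) = 1/6 = ⅙ ≈ 0.16667)
w = -10 (w = -5 - 5 = -10)
(w + Z)² = (-10 + ⅙)² = (-59/6)² = 3481/36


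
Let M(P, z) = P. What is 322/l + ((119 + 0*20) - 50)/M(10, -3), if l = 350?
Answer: 391/50 ≈ 7.8200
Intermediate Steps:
322/l + ((119 + 0*20) - 50)/M(10, -3) = 322/350 + ((119 + 0*20) - 50)/10 = 322*(1/350) + ((119 + 0) - 50)*(⅒) = 23/25 + (119 - 50)*(⅒) = 23/25 + 69*(⅒) = 23/25 + 69/10 = 391/50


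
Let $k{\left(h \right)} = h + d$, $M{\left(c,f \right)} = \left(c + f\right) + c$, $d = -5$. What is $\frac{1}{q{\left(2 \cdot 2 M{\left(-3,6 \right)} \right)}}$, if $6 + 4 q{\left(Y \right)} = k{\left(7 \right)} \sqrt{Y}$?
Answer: $- \frac{2}{3} \approx -0.66667$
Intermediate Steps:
$M{\left(c,f \right)} = f + 2 c$
$k{\left(h \right)} = -5 + h$ ($k{\left(h \right)} = h - 5 = -5 + h$)
$q{\left(Y \right)} = - \frac{3}{2} + \frac{\sqrt{Y}}{2}$ ($q{\left(Y \right)} = - \frac{3}{2} + \frac{\left(-5 + 7\right) \sqrt{Y}}{4} = - \frac{3}{2} + \frac{2 \sqrt{Y}}{4} = - \frac{3}{2} + \frac{\sqrt{Y}}{2}$)
$\frac{1}{q{\left(2 \cdot 2 M{\left(-3,6 \right)} \right)}} = \frac{1}{- \frac{3}{2} + \frac{\sqrt{2 \cdot 2 \left(6 + 2 \left(-3\right)\right)}}{2}} = \frac{1}{- \frac{3}{2} + \frac{\sqrt{4 \left(6 - 6\right)}}{2}} = \frac{1}{- \frac{3}{2} + \frac{\sqrt{4 \cdot 0}}{2}} = \frac{1}{- \frac{3}{2} + \frac{\sqrt{0}}{2}} = \frac{1}{- \frac{3}{2} + \frac{1}{2} \cdot 0} = \frac{1}{- \frac{3}{2} + 0} = \frac{1}{- \frac{3}{2}} = - \frac{2}{3}$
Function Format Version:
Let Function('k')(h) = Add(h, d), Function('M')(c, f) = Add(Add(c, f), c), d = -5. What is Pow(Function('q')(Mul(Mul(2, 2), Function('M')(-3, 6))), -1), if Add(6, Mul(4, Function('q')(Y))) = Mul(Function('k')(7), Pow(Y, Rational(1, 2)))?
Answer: Rational(-2, 3) ≈ -0.66667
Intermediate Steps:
Function('M')(c, f) = Add(f, Mul(2, c))
Function('k')(h) = Add(-5, h) (Function('k')(h) = Add(h, -5) = Add(-5, h))
Function('q')(Y) = Add(Rational(-3, 2), Mul(Rational(1, 2), Pow(Y, Rational(1, 2)))) (Function('q')(Y) = Add(Rational(-3, 2), Mul(Rational(1, 4), Mul(Add(-5, 7), Pow(Y, Rational(1, 2))))) = Add(Rational(-3, 2), Mul(Rational(1, 4), Mul(2, Pow(Y, Rational(1, 2))))) = Add(Rational(-3, 2), Mul(Rational(1, 2), Pow(Y, Rational(1, 2)))))
Pow(Function('q')(Mul(Mul(2, 2), Function('M')(-3, 6))), -1) = Pow(Add(Rational(-3, 2), Mul(Rational(1, 2), Pow(Mul(Mul(2, 2), Add(6, Mul(2, -3))), Rational(1, 2)))), -1) = Pow(Add(Rational(-3, 2), Mul(Rational(1, 2), Pow(Mul(4, Add(6, -6)), Rational(1, 2)))), -1) = Pow(Add(Rational(-3, 2), Mul(Rational(1, 2), Pow(Mul(4, 0), Rational(1, 2)))), -1) = Pow(Add(Rational(-3, 2), Mul(Rational(1, 2), Pow(0, Rational(1, 2)))), -1) = Pow(Add(Rational(-3, 2), Mul(Rational(1, 2), 0)), -1) = Pow(Add(Rational(-3, 2), 0), -1) = Pow(Rational(-3, 2), -1) = Rational(-2, 3)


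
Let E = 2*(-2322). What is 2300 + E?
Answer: -2344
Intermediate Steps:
E = -4644
2300 + E = 2300 - 4644 = -2344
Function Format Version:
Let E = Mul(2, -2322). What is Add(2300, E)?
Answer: -2344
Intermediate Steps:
E = -4644
Add(2300, E) = Add(2300, -4644) = -2344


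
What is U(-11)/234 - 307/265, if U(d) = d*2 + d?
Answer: -26861/20670 ≈ -1.2995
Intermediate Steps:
U(d) = 3*d (U(d) = 2*d + d = 3*d)
U(-11)/234 - 307/265 = (3*(-11))/234 - 307/265 = -33*1/234 - 307*1/265 = -11/78 - 307/265 = -26861/20670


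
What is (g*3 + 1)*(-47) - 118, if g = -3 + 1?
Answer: 117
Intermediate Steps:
g = -2
(g*3 + 1)*(-47) - 118 = (-2*3 + 1)*(-47) - 118 = (-6 + 1)*(-47) - 118 = -5*(-47) - 118 = 235 - 118 = 117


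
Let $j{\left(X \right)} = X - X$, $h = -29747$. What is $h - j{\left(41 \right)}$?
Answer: $-29747$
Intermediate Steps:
$j{\left(X \right)} = 0$
$h - j{\left(41 \right)} = -29747 - 0 = -29747 + 0 = -29747$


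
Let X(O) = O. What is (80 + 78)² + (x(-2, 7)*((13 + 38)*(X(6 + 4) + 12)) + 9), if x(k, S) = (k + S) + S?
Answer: 38437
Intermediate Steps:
x(k, S) = k + 2*S (x(k, S) = (S + k) + S = k + 2*S)
(80 + 78)² + (x(-2, 7)*((13 + 38)*(X(6 + 4) + 12)) + 9) = (80 + 78)² + ((-2 + 2*7)*((13 + 38)*((6 + 4) + 12)) + 9) = 158² + ((-2 + 14)*(51*(10 + 12)) + 9) = 24964 + (12*(51*22) + 9) = 24964 + (12*1122 + 9) = 24964 + (13464 + 9) = 24964 + 13473 = 38437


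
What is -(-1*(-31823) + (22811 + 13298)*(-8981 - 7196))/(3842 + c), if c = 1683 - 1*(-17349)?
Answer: 292051735/11437 ≈ 25536.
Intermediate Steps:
c = 19032 (c = 1683 + 17349 = 19032)
-(-1*(-31823) + (22811 + 13298)*(-8981 - 7196))/(3842 + c) = -(-1*(-31823) + (22811 + 13298)*(-8981 - 7196))/(3842 + 19032) = -(31823 + 36109*(-16177))/22874 = -(31823 - 584135293)/22874 = -(-584103470)/22874 = -1*(-292051735/11437) = 292051735/11437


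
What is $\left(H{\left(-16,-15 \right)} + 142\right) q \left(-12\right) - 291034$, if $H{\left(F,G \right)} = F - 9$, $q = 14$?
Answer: $-310690$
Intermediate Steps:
$H{\left(F,G \right)} = -9 + F$ ($H{\left(F,G \right)} = F - 9 = -9 + F$)
$\left(H{\left(-16,-15 \right)} + 142\right) q \left(-12\right) - 291034 = \left(\left(-9 - 16\right) + 142\right) 14 \left(-12\right) - 291034 = \left(-25 + 142\right) \left(-168\right) - 291034 = 117 \left(-168\right) - 291034 = -19656 - 291034 = -310690$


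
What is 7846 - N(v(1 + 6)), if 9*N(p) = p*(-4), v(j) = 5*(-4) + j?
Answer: 70562/9 ≈ 7840.2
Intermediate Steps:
v(j) = -20 + j
N(p) = -4*p/9 (N(p) = (p*(-4))/9 = (-4*p)/9 = -4*p/9)
7846 - N(v(1 + 6)) = 7846 - (-4)*(-20 + (1 + 6))/9 = 7846 - (-4)*(-20 + 7)/9 = 7846 - (-4)*(-13)/9 = 7846 - 1*52/9 = 7846 - 52/9 = 70562/9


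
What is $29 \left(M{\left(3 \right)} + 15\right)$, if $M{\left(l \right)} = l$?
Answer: $522$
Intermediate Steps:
$29 \left(M{\left(3 \right)} + 15\right) = 29 \left(3 + 15\right) = 29 \cdot 18 = 522$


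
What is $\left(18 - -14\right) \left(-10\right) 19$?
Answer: $-6080$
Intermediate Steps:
$\left(18 - -14\right) \left(-10\right) 19 = \left(18 + 14\right) \left(-10\right) 19 = 32 \left(-10\right) 19 = \left(-320\right) 19 = -6080$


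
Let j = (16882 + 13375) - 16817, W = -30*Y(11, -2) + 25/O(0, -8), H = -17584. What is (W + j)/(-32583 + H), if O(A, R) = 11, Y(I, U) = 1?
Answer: -147535/551837 ≈ -0.26735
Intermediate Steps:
W = -305/11 (W = -30*1 + 25/11 = -30 + 25*(1/11) = -30 + 25/11 = -305/11 ≈ -27.727)
j = 13440 (j = 30257 - 16817 = 13440)
(W + j)/(-32583 + H) = (-305/11 + 13440)/(-32583 - 17584) = (147535/11)/(-50167) = (147535/11)*(-1/50167) = -147535/551837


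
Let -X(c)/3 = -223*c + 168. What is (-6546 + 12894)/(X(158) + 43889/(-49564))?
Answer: 314632272/5213989783 ≈ 0.060344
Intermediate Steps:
X(c) = -504 + 669*c (X(c) = -3*(-223*c + 168) = -3*(168 - 223*c) = -504 + 669*c)
(-6546 + 12894)/(X(158) + 43889/(-49564)) = (-6546 + 12894)/((-504 + 669*158) + 43889/(-49564)) = 6348/((-504 + 105702) + 43889*(-1/49564)) = 6348/(105198 - 43889/49564) = 6348/(5213989783/49564) = 6348*(49564/5213989783) = 314632272/5213989783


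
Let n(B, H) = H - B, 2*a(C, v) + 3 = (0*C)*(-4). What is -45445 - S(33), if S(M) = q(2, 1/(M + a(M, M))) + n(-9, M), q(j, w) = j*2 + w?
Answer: -2865935/63 ≈ -45491.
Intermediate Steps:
a(C, v) = -3/2 (a(C, v) = -3/2 + ((0*C)*(-4))/2 = -3/2 + (0*(-4))/2 = -3/2 + (1/2)*0 = -3/2 + 0 = -3/2)
q(j, w) = w + 2*j (q(j, w) = 2*j + w = w + 2*j)
S(M) = 13 + M + 1/(-3/2 + M) (S(M) = (1/(M - 3/2) + 2*2) + (M - 1*(-9)) = (1/(-3/2 + M) + 4) + (M + 9) = (4 + 1/(-3/2 + M)) + (9 + M) = 13 + M + 1/(-3/2 + M))
-45445 - S(33) = -45445 - (2 + (-3 + 2*33)*(13 + 33))/(-3 + 2*33) = -45445 - (2 + (-3 + 66)*46)/(-3 + 66) = -45445 - (2 + 63*46)/63 = -45445 - (2 + 2898)/63 = -45445 - 2900/63 = -2865935/63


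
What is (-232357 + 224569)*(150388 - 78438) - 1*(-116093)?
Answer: -560230507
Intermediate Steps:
(-232357 + 224569)*(150388 - 78438) - 1*(-116093) = -7788*71950 + 116093 = -560346600 + 116093 = -560230507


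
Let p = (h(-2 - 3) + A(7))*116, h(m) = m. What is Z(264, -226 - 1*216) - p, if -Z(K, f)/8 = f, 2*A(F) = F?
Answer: 3710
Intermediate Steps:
A(F) = F/2
Z(K, f) = -8*f
p = -174 (p = ((-2 - 3) + (½)*7)*116 = (-5 + 7/2)*116 = -3/2*116 = -174)
Z(264, -226 - 1*216) - p = -8*(-226 - 1*216) - 1*(-174) = -8*(-226 - 216) + 174 = -8*(-442) + 174 = 3536 + 174 = 3710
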